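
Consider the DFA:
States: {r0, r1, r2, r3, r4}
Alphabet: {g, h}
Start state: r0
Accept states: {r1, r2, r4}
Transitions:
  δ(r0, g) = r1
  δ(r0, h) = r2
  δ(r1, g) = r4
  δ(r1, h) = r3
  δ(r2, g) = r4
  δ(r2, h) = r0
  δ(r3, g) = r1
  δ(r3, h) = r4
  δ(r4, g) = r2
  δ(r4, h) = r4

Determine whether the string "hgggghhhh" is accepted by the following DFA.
Processing string "hgggghhhh":
  r0 --h--> r2
  r2 --g--> r4
  r4 --g--> r2
  r2 --g--> r4
  r4 --g--> r2
  r2 --h--> r0
  r0 --h--> r2
  r2 --h--> r0
  r0 --h--> r2
Final state: r2
Accept states: {r1, r2, r4}
Yes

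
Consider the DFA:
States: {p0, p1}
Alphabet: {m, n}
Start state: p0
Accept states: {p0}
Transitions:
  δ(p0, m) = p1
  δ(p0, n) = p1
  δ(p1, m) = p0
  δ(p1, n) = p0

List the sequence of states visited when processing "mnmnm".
read 'm': p0 → p1
  read 'n': p1 → p0
  read 'm': p0 → p1
  read 'n': p1 → p0
  read 'm': p0 → p1
p0 -> p1 -> p0 -> p1 -> p0 -> p1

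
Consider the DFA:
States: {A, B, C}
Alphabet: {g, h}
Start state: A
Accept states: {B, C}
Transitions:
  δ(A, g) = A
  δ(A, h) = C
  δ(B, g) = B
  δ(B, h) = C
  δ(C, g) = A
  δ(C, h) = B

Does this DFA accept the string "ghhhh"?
Processing string "ghhhh":
  A --g--> A
  A --h--> C
  C --h--> B
  B --h--> C
  C --h--> B
Final state: B
Accept states: {B, C}
Yes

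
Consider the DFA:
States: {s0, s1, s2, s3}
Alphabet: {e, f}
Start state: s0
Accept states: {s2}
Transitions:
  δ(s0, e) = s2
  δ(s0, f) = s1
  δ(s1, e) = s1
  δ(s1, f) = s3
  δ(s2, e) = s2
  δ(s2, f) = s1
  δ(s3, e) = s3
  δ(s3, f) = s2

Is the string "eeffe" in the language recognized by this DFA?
Processing string "eeffe":
  s0 --e--> s2
  s2 --e--> s2
  s2 --f--> s1
  s1 --f--> s3
  s3 --e--> s3
Final state: s3
Accept states: {s2}
No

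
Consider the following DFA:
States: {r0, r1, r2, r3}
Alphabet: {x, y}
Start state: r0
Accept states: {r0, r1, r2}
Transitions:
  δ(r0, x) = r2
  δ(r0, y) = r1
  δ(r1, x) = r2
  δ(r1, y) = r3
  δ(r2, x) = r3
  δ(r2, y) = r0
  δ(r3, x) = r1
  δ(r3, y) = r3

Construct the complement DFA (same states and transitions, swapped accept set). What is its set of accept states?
Complement accept states = All states \ Original accept states
= {r0, r1, r2, r3} \ {r0, r1, r2}
{r3}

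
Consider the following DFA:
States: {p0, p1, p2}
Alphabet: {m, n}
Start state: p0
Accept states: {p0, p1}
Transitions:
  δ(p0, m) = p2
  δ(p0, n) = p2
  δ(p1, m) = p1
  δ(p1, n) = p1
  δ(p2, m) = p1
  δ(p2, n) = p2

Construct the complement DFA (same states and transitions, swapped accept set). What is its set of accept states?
Complement accept states = All states \ Original accept states
= {p0, p1, p2} \ {p0, p1}
{p2}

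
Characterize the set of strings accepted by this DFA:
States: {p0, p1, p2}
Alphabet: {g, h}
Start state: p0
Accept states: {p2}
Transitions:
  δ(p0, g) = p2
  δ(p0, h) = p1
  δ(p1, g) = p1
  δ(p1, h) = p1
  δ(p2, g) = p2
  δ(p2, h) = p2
Testing a few strings:
  'g' → accept
  'h' → reject
  'ghh' → accept
  'ghg' → accept
State roles: p0=no input read; p1=started with h (dead); p2=started with g
All strings over {g,h} starting with g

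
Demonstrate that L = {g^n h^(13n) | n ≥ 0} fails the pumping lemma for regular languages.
Assume L is regular with pumping length p. Idea: pumping the g-block breaks the 1:13 ratio.
Choose s = g^p h^(13p) (length 14p ≥ p). By the pumping lemma, s = xyz with |xy| ≤ p, |y| > 0, so y = g^k with k ≥ 1. Then xy²z = g^(p+k) h^(13p). For this to be in L we would need 13p = 13(p+k), i.e. 13k = 0, contradicting k ≥ 1. So xy²z ∉ L.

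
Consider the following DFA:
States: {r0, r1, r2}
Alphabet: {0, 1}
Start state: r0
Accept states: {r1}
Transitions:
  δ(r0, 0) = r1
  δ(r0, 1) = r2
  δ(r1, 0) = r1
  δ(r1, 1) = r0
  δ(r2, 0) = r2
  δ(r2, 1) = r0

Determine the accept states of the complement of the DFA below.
Complement accept states = All states \ Original accept states
= {r0, r1, r2} \ {r1}
{r0, r2}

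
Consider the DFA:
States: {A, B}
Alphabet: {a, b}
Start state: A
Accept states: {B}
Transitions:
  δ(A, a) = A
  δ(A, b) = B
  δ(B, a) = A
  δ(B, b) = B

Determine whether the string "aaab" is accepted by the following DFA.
Processing string "aaab":
  A --a--> A
  A --a--> A
  A --a--> A
  A --b--> B
Final state: B
Accept states: {B}
Yes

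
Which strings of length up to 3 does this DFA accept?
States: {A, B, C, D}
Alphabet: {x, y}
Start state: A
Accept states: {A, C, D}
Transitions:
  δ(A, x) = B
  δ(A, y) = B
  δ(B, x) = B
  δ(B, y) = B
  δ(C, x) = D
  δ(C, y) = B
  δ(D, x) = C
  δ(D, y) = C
ε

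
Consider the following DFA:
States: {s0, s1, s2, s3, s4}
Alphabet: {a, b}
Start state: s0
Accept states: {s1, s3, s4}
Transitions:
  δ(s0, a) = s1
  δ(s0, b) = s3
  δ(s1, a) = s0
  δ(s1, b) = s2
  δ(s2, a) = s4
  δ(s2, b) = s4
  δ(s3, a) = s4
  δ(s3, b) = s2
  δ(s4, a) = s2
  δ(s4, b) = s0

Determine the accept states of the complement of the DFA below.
Complement accept states = All states \ Original accept states
= {s0, s1, s2, s3, s4} \ {s1, s3, s4}
{s0, s2}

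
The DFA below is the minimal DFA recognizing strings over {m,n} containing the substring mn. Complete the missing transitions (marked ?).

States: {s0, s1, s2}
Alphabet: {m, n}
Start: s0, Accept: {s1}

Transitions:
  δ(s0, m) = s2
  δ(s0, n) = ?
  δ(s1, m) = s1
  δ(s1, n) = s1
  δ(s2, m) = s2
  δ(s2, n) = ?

From the language and accept set, identify what each state tracks — s0: no m seen yet; s1: substring mn seen; s2: seen a m, waiting for n.
Each missing δ(q, a) is the state matching the new tracked value after reading a.
δ(s0, n) = s0; δ(s2, n) = s1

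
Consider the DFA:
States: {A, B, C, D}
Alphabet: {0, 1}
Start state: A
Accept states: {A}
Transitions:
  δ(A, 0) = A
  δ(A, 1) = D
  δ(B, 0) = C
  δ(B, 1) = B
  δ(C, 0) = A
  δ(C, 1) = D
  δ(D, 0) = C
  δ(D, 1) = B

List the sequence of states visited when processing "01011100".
read '0': A → A
  read '1': A → D
  read '0': D → C
  read '1': C → D
  read '1': D → B
  read '1': B → B
  read '0': B → C
  read '0': C → A
A -> A -> D -> C -> D -> B -> B -> C -> A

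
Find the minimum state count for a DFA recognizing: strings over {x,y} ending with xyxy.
By Myhill–Nerode, count the distinguishable equivalence classes: 5 classes — one per longest suffix of the input that is a prefix of 'xyxy' (lengths 0 through 4); only the length-4 class is accepting.
5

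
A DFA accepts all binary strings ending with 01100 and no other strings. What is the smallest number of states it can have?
By Myhill–Nerode, count the distinguishable equivalence classes: 6 classes — one per longest suffix of the input that is a prefix of '01100' (lengths 0 through 5); only the length-5 class is accepting.
6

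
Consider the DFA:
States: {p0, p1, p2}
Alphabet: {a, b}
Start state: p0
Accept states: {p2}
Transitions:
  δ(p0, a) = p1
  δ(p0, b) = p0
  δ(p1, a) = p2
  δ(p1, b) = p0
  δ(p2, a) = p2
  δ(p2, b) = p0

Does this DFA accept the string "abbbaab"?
Processing string "abbbaab":
  p0 --a--> p1
  p1 --b--> p0
  p0 --b--> p0
  p0 --b--> p0
  p0 --a--> p1
  p1 --a--> p2
  p2 --b--> p0
Final state: p0
Accept states: {p2}
No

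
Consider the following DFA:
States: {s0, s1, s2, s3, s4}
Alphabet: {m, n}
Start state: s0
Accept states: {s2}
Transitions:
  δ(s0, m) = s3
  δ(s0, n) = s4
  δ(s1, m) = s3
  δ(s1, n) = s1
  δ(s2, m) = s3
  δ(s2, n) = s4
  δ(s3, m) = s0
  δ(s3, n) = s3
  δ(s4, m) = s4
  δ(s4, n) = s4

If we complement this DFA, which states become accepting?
Complement accept states = All states \ Original accept states
= {s0, s1, s2, s3, s4} \ {s2}
{s0, s1, s3, s4}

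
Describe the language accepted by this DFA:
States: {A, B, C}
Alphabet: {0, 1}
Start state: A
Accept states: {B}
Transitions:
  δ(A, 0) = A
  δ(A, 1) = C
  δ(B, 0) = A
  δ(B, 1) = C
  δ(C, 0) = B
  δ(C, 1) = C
Testing a few strings:
  '1' → reject
  '011' → reject
  '0010' → accept
  '001' → reject
State roles: A=no suffix match; B=suffix is 10; C=one trailing 1
All binary strings ending with 10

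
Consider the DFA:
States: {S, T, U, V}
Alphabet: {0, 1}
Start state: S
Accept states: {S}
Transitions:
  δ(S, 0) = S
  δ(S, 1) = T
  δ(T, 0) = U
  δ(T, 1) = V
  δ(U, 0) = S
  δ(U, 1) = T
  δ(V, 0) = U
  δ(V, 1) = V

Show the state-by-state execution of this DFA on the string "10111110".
read '1': S → T
  read '0': T → U
  read '1': U → T
  read '1': T → V
  read '1': V → V
  read '1': V → V
  read '1': V → V
  read '0': V → U
S -> T -> U -> T -> V -> V -> V -> V -> U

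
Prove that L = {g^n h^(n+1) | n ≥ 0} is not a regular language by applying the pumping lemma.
Assume L is regular with pumping length p. Idea: pumping the g-block breaks the fixed offset of 1.
Choose s = g^p h^(p+1) ∈ L. By the pumping lemma, s = xyz with |xy| ≤ p, |y| > 0, so y = g^k with k ≥ 1. Then xy²z = g^(p+k) h^(p+1). For this to be in L we would need p+1 = (p+k)+1, i.e. k = 0, contradicting k ≥ 1. So xy²z ∉ L.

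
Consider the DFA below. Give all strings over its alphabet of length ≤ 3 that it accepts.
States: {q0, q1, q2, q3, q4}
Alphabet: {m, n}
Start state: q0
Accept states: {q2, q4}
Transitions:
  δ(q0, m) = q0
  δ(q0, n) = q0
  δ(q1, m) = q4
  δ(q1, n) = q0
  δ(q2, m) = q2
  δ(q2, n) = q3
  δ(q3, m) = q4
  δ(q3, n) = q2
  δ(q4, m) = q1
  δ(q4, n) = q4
None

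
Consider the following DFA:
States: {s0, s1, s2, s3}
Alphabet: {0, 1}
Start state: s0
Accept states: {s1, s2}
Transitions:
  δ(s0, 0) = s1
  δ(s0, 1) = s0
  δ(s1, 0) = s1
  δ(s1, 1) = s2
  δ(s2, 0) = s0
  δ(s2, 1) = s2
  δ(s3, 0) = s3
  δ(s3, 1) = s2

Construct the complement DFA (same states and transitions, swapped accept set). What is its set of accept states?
Complement accept states = All states \ Original accept states
= {s0, s1, s2, s3} \ {s1, s2}
{s0, s3}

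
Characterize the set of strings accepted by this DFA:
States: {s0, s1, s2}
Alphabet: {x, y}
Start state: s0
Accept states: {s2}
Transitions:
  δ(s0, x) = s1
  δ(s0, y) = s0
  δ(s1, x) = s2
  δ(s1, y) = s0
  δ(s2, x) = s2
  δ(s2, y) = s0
Testing a few strings:
  'x' → reject
  'xy' → reject
  'xxyy' → reject
  'yyy' → reject
State roles: s0=last symbol not x; s1=one trailing x; s2=two trailing x's
All strings over {x,y} ending with xx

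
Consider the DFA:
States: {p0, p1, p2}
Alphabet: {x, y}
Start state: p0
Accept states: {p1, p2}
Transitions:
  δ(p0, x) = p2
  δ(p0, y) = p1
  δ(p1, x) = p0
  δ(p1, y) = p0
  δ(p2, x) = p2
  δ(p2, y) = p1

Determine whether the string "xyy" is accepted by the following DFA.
Processing string "xyy":
  p0 --x--> p2
  p2 --y--> p1
  p1 --y--> p0
Final state: p0
Accept states: {p1, p2}
No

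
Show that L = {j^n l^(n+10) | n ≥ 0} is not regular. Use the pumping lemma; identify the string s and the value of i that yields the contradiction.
Assume L is regular with pumping length p. Idea: pumping the j-block breaks the fixed offset of 10.
Choose s = j^p l^(p+10) ∈ L. By the pumping lemma, s = xyz with |xy| ≤ p, |y| > 0, so y = j^k with k ≥ 1. Then xy²z = j^(p+k) l^(p+10). For this to be in L we would need p+10 = (p+k)+10, i.e. k = 0, contradicting k ≥ 1. So xy²z ∉ L.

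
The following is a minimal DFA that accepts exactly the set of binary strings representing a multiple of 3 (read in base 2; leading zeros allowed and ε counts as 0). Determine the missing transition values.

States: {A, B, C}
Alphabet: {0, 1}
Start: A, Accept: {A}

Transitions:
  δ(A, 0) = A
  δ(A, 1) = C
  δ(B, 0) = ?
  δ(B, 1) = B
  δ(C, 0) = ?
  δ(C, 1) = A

From the language and accept set, identify what each state tracks — A: value ≡ 0 (mod 3); B: value ≡ 2 (mod 3); C: value ≡ 1 (mod 3).
Each missing δ(q, a) is the state matching the new tracked value after reading a.
δ(B, 0) = C; δ(C, 0) = B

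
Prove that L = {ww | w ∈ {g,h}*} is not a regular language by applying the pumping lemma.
Assume L is regular with pumping length p. Idea: pumping the leading g-block breaks the equality of the two halves.
Choose s = g^p h g^p h ∈ L (with w = g^p h). |s| = 2p+2 ≥ p. By the pumping lemma, s = xyz with |xy| ≤ p, |y| > 0, so y = g^k with k ≥ 1, in the first g-block. Then xy²z = g^(p+k) h g^p h, of length 2p+2+k. If k is odd this length is odd, so it cannot be of the form ww. If k is even, each half has length p+1+k/2 ≤ p+k, so the first half lies entirely inside the leading g-block and contains no h, while the second half ends in h; the halves differ. Either way xy²z ∉ L.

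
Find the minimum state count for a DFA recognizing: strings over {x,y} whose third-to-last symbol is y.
By Myhill–Nerode, count the distinguishable equivalence classes: 2^3 = 8 classes — the DFA must remember the last 3 symbols read; every pair of distinct length-3 suffixes is distinguishable by some continuation.
8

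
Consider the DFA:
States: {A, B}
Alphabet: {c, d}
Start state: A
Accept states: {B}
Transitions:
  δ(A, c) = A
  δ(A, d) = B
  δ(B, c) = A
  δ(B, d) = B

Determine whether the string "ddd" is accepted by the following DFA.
Processing string "ddd":
  A --d--> B
  B --d--> B
  B --d--> B
Final state: B
Accept states: {B}
Yes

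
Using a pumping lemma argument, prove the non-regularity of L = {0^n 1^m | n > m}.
Assume L is regular with pumping length p. Idea: pumping down the 0-block drops the 0-count to at most the 1-count.
Choose s = 0^(p+1) 1^p ∈ L (|s| = 2p+1 ≥ p). By the pumping lemma, s = xyz with |xy| ≤ p, |y| > 0, so y = 0^k with k ≥ 1. Take i = 0: xz = 0^(p+1−k) 1^p. Since k ≥ 1, p+1−k ≤ p, so the number of 0's is no longer strictly greater than the number of 1's, hence xz ∉ L.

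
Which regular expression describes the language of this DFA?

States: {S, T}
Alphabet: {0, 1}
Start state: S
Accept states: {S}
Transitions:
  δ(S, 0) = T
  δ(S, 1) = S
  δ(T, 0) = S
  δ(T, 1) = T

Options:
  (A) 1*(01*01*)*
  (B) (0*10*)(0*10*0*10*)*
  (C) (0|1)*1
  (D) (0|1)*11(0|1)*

Check each option against the DFA on short strings; one disagreement eliminates an option:
  (A) 1*(01*01*)*: agrees with the DFA on every string of length ≤ 6
  (B) (0*10*)(0*10*0*10*)*: on ε the DFA stays in S and accepts (S ∈ Accept), but the regex does not match it → eliminate
  (C) (0|1)*1: on ε the DFA stays in S and accepts (S ∈ Accept), but the regex does not match it → eliminate
  (D) (0|1)*11(0|1)*: on ε the DFA stays in S and accepts (S ∈ Accept), but the regex does not match it → eliminate
Only (A) is consistent with the DFA.
(A) 1*(01*01*)*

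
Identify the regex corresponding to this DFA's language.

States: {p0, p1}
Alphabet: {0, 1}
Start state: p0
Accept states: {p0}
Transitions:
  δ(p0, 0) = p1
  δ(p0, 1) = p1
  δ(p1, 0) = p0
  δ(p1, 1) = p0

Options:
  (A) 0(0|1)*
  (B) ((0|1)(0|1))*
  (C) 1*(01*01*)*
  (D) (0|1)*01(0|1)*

Check each option against the DFA on short strings; one disagreement eliminates an option:
  (A) 0(0|1)*: on ε the DFA stays in p0 and accepts (p0 ∈ Accept), but the regex does not match it → eliminate
  (B) ((0|1)(0|1))*: agrees with the DFA on every string of length ≤ 6
  (C) 1*(01*01*)*: on '1' the DFA goes p0 → p1 and rejects (p1 ∉ Accept), but the regex matches it → eliminate
  (D) (0|1)*01(0|1)*: on ε the DFA stays in p0 and accepts (p0 ∈ Accept), but the regex does not match it → eliminate
Only (B) is consistent with the DFA.
(B) ((0|1)(0|1))*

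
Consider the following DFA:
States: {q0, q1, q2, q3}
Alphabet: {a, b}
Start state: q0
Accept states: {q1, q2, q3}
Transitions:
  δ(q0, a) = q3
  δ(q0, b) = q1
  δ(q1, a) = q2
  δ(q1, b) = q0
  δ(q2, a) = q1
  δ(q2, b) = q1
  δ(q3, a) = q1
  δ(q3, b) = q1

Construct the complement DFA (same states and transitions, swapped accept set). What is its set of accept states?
Complement accept states = All states \ Original accept states
= {q0, q1, q2, q3} \ {q1, q2, q3}
{q0}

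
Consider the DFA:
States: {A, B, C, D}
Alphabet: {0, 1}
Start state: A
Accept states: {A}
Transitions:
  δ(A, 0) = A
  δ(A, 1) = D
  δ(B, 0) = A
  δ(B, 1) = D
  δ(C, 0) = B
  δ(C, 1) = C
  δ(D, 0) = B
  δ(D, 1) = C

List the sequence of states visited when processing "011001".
read '0': A → A
  read '1': A → D
  read '1': D → C
  read '0': C → B
  read '0': B → A
  read '1': A → D
A -> A -> D -> C -> B -> A -> D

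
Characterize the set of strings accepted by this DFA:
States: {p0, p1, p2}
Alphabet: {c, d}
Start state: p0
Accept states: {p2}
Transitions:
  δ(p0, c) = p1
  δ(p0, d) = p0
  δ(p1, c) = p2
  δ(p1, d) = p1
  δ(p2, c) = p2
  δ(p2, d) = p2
Testing a few strings:
  'dcd' → reject
  'dc' → reject
  'dd' → reject
  'dccd' → accept
State roles: p0=zero c's seen; p1=one c seen; p2=≥ two c's seen
All strings over {c,d} containing at least two c's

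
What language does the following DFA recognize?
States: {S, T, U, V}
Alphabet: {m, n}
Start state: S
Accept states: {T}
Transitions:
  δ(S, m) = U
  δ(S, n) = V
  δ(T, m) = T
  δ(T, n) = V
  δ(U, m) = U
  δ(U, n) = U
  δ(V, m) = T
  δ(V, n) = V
Testing a few strings:
  'mn' → reject
  'm' → reject
  'nnn' → reject
  'mm' → reject
State roles: S=no input read; T=started with n, last symbol m; U=started with m (dead); V=started with n, last symbol n
All strings over {m,n} that start with n and end with m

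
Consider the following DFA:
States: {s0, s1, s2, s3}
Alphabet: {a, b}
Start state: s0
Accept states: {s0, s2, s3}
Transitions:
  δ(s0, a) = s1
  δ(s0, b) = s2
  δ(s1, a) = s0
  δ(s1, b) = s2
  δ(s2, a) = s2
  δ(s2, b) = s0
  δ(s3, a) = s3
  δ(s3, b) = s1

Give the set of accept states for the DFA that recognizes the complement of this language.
Complement accept states = All states \ Original accept states
= {s0, s1, s2, s3} \ {s0, s2, s3}
{s1}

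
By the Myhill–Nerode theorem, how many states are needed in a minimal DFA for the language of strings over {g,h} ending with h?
By Myhill–Nerode, count the distinguishable equivalence classes: two classes — last symbol is h vs. not.
2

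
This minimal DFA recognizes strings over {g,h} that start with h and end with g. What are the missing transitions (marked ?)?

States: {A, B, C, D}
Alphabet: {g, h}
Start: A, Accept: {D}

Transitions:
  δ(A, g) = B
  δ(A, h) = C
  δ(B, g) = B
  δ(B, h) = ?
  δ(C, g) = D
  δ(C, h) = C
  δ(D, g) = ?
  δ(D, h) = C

From the language and accept set, identify what each state tracks — A: no input read; B: started with g (dead); C: started with h, last symbol h; D: started with h, last symbol g.
Each missing δ(q, a) is the state matching the new tracked value after reading a.
δ(B, h) = B; δ(D, g) = D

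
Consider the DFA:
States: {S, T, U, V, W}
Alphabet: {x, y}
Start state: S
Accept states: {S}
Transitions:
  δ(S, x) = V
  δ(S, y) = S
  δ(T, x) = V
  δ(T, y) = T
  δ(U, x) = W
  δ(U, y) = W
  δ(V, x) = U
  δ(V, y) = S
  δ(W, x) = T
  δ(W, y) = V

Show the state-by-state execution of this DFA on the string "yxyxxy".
read 'y': S → S
  read 'x': S → V
  read 'y': V → S
  read 'x': S → V
  read 'x': V → U
  read 'y': U → W
S -> S -> V -> S -> V -> U -> W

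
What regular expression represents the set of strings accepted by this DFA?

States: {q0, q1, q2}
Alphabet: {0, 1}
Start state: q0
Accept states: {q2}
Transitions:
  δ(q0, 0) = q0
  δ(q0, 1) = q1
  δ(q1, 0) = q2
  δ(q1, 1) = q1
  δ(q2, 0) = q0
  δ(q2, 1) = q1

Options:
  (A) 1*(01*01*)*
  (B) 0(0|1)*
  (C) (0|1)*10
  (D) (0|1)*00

Check each option against the DFA on short strings; one disagreement eliminates an option:
  (A) 1*(01*01*)*: on ε the DFA stays in q0 and rejects (q0 ∉ Accept), but the regex matches it → eliminate
  (B) 0(0|1)*: on '0' the DFA goes q0 → q0 and rejects (q0 ∉ Accept), but the regex matches it → eliminate
  (C) (0|1)*10: agrees with the DFA on every string of length ≤ 6
  (D) (0|1)*00: on '00' the DFA goes q0 → q0 → q0 and rejects (q0 ∉ Accept), but the regex matches it → eliminate
Only (C) is consistent with the DFA.
(C) (0|1)*10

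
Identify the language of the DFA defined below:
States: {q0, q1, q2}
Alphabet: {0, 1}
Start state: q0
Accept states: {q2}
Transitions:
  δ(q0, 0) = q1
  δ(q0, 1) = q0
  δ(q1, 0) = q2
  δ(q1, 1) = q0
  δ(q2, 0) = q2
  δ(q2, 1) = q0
Testing a few strings:
  '0' → reject
  '110' → reject
  '00' → accept
  '11' → reject
State roles: q0=last symbol not 0; q1=one trailing 0; q2=two trailing 0's
All binary strings ending with 00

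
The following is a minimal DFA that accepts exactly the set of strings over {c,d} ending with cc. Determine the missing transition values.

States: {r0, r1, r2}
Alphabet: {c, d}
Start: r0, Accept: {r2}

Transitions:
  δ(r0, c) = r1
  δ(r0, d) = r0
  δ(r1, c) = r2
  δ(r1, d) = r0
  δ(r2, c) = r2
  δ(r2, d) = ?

From the language and accept set, identify what each state tracks — r0: last symbol not c; r1: one trailing c; r2: two trailing c's.
Each missing δ(q, a) is the state matching the new tracked value after reading a.
δ(r2, d) = r0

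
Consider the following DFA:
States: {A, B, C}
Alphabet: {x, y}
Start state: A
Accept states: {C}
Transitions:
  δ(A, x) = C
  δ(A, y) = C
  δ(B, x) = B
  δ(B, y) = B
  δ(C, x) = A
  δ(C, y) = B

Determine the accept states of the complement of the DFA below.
Complement accept states = All states \ Original accept states
= {A, B, C} \ {C}
{A, B}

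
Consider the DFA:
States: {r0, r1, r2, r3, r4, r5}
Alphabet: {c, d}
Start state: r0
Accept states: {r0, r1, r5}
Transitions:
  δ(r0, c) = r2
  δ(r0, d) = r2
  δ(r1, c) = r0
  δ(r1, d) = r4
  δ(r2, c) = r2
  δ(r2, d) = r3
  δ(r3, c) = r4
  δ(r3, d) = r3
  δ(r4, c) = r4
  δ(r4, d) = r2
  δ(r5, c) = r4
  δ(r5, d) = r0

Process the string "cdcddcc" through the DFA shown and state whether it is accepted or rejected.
Processing string "cdcddcc":
  r0 --c--> r2
  r2 --d--> r3
  r3 --c--> r4
  r4 --d--> r2
  r2 --d--> r3
  r3 --c--> r4
  r4 --c--> r4
Final state: r4
Accept states: {r0, r1, r5}
No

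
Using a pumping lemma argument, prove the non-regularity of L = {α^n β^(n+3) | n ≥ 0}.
Assume L is regular with pumping length p. Idea: pumping the α-block breaks the fixed offset of 3.
Choose s = α^p β^(p+3) ∈ L. By the pumping lemma, s = xyz with |xy| ≤ p, |y| > 0, so y = α^k with k ≥ 1. Then xy²z = α^(p+k) β^(p+3). For this to be in L we would need p+3 = (p+k)+3, i.e. k = 0, contradicting k ≥ 1. So xy²z ∉ L.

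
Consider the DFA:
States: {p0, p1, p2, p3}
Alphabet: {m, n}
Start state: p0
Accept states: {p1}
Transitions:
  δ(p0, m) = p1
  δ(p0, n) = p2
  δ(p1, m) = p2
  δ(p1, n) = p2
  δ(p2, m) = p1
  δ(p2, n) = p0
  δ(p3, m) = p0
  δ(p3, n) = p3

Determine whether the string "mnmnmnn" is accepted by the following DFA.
Processing string "mnmnmnn":
  p0 --m--> p1
  p1 --n--> p2
  p2 --m--> p1
  p1 --n--> p2
  p2 --m--> p1
  p1 --n--> p2
  p2 --n--> p0
Final state: p0
Accept states: {p1}
No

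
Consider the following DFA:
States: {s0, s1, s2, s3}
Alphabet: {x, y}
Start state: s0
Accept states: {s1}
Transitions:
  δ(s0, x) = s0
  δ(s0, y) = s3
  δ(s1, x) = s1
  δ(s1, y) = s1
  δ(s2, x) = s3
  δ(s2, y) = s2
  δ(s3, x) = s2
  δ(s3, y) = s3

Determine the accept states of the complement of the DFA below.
Complement accept states = All states \ Original accept states
= {s0, s1, s2, s3} \ {s1}
{s0, s2, s3}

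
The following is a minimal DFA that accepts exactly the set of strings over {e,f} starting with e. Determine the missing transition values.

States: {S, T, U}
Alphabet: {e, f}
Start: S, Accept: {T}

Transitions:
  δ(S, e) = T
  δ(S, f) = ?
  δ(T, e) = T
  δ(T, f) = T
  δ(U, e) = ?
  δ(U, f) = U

From the language and accept set, identify what each state tracks — S: no input read; T: started with e; U: started with f (dead).
Each missing δ(q, a) is the state matching the new tracked value after reading a.
δ(S, f) = U; δ(U, e) = U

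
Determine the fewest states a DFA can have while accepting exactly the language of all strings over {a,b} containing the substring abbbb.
By Myhill–Nerode, count the distinguishable equivalence classes: 6 classes — one per longest suffix of the input that is a prefix of 'abbbb' (lengths 0 through 4), plus an absorbing 'already seen abbbb' class.
6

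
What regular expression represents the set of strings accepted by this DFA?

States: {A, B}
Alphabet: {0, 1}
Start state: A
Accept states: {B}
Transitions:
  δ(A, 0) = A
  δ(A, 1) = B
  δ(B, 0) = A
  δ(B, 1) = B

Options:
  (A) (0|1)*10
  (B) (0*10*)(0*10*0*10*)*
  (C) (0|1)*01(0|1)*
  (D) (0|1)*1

Check each option against the DFA on short strings; one disagreement eliminates an option:
  (A) (0|1)*10: on '1' the DFA goes A → B and accepts (B ∈ Accept), but the regex does not match it → eliminate
  (B) (0*10*)(0*10*0*10*)*: on '10' the DFA goes A → B → A and rejects (A ∉ Accept), but the regex matches it → eliminate
  (C) (0|1)*01(0|1)*: on '1' the DFA goes A → B and accepts (B ∈ Accept), but the regex does not match it → eliminate
  (D) (0|1)*1: agrees with the DFA on every string of length ≤ 6
Only (D) is consistent with the DFA.
(D) (0|1)*1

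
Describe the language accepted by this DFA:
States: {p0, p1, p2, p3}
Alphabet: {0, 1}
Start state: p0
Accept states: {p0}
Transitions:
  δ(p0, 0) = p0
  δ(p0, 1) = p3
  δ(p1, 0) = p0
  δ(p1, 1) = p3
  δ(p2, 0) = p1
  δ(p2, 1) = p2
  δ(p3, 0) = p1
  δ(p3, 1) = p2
Testing a few strings:
  '10' → reject
  '111' → reject
  '001' → reject
  '010' → reject
State roles: p0=value ≡ 0 (mod 4); p1=value ≡ 2 (mod 4); p2=value ≡ 3 (mod 4); p3=value ≡ 1 (mod 4)
All binary strings representing a multiple of 4 (read in base 2; leading zeros allowed and ε counts as 0)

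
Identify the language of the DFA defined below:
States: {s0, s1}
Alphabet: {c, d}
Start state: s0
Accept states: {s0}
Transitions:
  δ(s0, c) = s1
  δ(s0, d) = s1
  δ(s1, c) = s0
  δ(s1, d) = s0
Testing a few strings:
  'd' → reject
  'c' → reject
  'cd' → accept
  'ddc' → reject
State roles: s0=even length so far; s1=odd length so far
All strings over {c,d} of even length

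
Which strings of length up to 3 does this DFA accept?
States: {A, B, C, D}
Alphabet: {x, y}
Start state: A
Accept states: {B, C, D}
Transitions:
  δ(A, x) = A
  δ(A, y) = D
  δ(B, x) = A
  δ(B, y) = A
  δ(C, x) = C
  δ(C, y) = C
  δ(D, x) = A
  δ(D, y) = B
y, xy, yy, xxy, xyy, yxy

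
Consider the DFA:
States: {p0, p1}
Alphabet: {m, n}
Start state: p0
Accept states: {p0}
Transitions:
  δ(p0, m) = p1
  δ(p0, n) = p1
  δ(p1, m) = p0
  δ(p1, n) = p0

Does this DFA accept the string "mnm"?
Processing string "mnm":
  p0 --m--> p1
  p1 --n--> p0
  p0 --m--> p1
Final state: p1
Accept states: {p0}
No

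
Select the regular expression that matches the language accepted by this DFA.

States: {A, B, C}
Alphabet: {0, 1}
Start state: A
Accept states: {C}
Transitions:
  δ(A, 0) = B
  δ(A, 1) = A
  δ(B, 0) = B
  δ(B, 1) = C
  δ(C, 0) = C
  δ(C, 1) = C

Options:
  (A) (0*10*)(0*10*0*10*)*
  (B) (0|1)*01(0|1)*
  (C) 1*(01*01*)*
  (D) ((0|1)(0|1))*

Check each option against the DFA on short strings; one disagreement eliminates an option:
  (A) (0*10*)(0*10*0*10*)*: on '1' the DFA goes A → A and rejects (A ∉ Accept), but the regex matches it → eliminate
  (B) (0|1)*01(0|1)*: agrees with the DFA on every string of length ≤ 6
  (C) 1*(01*01*)*: on ε the DFA stays in A and rejects (A ∉ Accept), but the regex matches it → eliminate
  (D) ((0|1)(0|1))*: on ε the DFA stays in A and rejects (A ∉ Accept), but the regex matches it → eliminate
Only (B) is consistent with the DFA.
(B) (0|1)*01(0|1)*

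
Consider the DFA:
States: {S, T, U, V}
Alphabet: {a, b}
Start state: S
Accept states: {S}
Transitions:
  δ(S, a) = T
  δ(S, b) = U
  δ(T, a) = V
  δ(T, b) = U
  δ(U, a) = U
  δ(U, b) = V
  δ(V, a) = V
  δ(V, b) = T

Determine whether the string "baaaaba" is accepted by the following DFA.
Processing string "baaaaba":
  S --b--> U
  U --a--> U
  U --a--> U
  U --a--> U
  U --a--> U
  U --b--> V
  V --a--> V
Final state: V
Accept states: {S}
No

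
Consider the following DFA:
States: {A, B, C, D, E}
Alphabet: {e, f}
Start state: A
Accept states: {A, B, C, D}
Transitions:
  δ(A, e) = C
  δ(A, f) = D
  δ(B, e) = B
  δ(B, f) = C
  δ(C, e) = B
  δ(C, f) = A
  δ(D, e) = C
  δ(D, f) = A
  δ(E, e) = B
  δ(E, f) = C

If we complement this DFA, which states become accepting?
Complement accept states = All states \ Original accept states
= {A, B, C, D, E} \ {A, B, C, D}
{E}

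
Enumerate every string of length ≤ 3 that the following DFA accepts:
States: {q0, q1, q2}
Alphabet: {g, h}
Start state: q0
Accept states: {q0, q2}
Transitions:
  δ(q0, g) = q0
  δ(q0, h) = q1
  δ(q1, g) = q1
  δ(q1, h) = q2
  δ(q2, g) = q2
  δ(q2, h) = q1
ε, g, gg, hh, ggg, ghh, hgh, hhg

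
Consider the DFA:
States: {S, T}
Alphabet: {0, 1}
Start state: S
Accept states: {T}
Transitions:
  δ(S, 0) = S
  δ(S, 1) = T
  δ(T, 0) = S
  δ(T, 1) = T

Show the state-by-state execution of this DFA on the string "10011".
read '1': S → T
  read '0': T → S
  read '0': S → S
  read '1': S → T
  read '1': T → T
S -> T -> S -> S -> T -> T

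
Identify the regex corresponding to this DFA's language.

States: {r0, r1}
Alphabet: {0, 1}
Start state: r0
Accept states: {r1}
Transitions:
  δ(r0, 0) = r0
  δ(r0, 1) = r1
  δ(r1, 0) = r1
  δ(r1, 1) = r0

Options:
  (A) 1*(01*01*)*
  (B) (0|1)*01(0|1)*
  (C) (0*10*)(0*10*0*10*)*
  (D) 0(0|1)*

Check each option against the DFA on short strings; one disagreement eliminates an option:
  (A) 1*(01*01*)*: on ε the DFA stays in r0 and rejects (r0 ∉ Accept), but the regex matches it → eliminate
  (B) (0|1)*01(0|1)*: on '1' the DFA goes r0 → r1 and accepts (r1 ∈ Accept), but the regex does not match it → eliminate
  (C) (0*10*)(0*10*0*10*)*: agrees with the DFA on every string of length ≤ 6
  (D) 0(0|1)*: on '0' the DFA goes r0 → r0 and rejects (r0 ∉ Accept), but the regex matches it → eliminate
Only (C) is consistent with the DFA.
(C) (0*10*)(0*10*0*10*)*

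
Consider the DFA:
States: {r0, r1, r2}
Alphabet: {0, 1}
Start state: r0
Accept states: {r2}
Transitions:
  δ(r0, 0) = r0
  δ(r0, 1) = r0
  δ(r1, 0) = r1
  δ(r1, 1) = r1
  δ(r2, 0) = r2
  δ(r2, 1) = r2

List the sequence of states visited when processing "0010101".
read '0': r0 → r0
  read '0': r0 → r0
  read '1': r0 → r0
  read '0': r0 → r0
  read '1': r0 → r0
  read '0': r0 → r0
  read '1': r0 → r0
r0 -> r0 -> r0 -> r0 -> r0 -> r0 -> r0 -> r0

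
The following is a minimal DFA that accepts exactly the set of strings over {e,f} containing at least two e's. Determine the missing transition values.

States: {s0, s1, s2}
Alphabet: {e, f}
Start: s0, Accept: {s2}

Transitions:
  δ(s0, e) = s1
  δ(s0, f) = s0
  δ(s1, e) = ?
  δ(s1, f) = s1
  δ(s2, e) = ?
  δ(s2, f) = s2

From the language and accept set, identify what each state tracks — s0: zero e's seen; s1: one e seen; s2: ≥ two e's seen.
Each missing δ(q, a) is the state matching the new tracked value after reading a.
δ(s1, e) = s2; δ(s2, e) = s2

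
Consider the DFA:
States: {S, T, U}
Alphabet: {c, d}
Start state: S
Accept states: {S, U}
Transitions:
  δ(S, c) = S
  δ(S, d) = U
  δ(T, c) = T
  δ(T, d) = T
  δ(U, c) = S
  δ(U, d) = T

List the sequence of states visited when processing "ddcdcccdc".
read 'd': S → U
  read 'd': U → T
  read 'c': T → T
  read 'd': T → T
  read 'c': T → T
  read 'c': T → T
  read 'c': T → T
  read 'd': T → T
  read 'c': T → T
S -> U -> T -> T -> T -> T -> T -> T -> T -> T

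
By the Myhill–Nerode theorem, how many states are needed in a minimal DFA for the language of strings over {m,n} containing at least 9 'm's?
By Myhill–Nerode, count the distinguishable equivalence classes: 10 classes — having seen 0, 1, …, 8, or ≥9 copies of 'm'; any two classes i < j (j ≤ 9) are distinguished by the string m^(9−j), which takes class j to 9 copies (accepted) but leaves class i below 9 (rejected).
10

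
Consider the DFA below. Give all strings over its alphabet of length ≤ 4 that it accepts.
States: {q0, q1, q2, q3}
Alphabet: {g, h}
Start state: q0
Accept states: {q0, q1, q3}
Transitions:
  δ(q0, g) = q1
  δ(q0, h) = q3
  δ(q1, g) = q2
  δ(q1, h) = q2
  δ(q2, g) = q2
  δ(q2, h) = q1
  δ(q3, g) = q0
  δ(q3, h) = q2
ε, g, h, hg, ggh, ghh, hgg, hgh, hhh, gggh, ghgh, hghg, hhgh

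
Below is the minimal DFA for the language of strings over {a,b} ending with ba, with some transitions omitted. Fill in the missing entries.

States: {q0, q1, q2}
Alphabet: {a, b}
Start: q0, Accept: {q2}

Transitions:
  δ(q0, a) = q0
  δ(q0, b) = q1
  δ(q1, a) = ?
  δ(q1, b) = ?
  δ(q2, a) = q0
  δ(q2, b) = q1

From the language and accept set, identify what each state tracks — q0: no suffix match; q1: one trailing b; q2: suffix is ba.
Each missing δ(q, a) is the state matching the new tracked value after reading a.
δ(q1, a) = q2; δ(q1, b) = q1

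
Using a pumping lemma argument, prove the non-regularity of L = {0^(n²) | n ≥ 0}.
Assume L is regular with pumping length p. Idea: pumping adds a fixed amount, but gaps between consecutive squares grow.
Choose s = 0^(p²) (length p² ≥ p). By the pumping lemma, s = xyz with |xy| ≤ p, |y| > 0, so |y| = k with 1 ≤ k ≤ p. Then |xy²z| = p²+k. Since p² < p²+k ≤ p²+p < (p+1)², the length p²+k lies strictly between consecutive squares, so it is not a perfect square and xy²z ∉ L.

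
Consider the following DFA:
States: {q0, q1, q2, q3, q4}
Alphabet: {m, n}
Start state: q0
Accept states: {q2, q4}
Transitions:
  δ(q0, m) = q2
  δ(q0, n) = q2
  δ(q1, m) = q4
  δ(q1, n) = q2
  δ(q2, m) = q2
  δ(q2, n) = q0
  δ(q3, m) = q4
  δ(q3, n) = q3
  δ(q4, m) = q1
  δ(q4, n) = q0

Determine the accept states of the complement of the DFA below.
Complement accept states = All states \ Original accept states
= {q0, q1, q2, q3, q4} \ {q2, q4}
{q0, q1, q3}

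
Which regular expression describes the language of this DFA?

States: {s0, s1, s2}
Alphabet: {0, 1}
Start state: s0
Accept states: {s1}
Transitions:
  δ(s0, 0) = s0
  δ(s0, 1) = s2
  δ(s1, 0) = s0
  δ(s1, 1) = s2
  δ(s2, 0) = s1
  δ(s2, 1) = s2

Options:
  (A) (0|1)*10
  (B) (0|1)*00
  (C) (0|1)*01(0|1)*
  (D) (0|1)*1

Check each option against the DFA on short strings; one disagreement eliminates an option:
  (A) (0|1)*10: agrees with the DFA on every string of length ≤ 6
  (B) (0|1)*00: on '00' the DFA goes s0 → s0 → s0 and rejects (s0 ∉ Accept), but the regex matches it → eliminate
  (C) (0|1)*01(0|1)*: on '01' the DFA goes s0 → s0 → s2 and rejects (s2 ∉ Accept), but the regex matches it → eliminate
  (D) (0|1)*1: on '1' the DFA goes s0 → s2 and rejects (s2 ∉ Accept), but the regex matches it → eliminate
Only (A) is consistent with the DFA.
(A) (0|1)*10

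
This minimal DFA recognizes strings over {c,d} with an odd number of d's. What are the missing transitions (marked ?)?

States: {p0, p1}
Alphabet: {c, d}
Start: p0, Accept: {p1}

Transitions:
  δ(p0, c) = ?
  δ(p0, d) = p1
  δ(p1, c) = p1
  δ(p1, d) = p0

From the language and accept set, identify what each state tracks — p0: even number of d's so far; p1: odd number of d's so far.
Each missing δ(q, a) is the state matching the new tracked value after reading a.
δ(p0, c) = p0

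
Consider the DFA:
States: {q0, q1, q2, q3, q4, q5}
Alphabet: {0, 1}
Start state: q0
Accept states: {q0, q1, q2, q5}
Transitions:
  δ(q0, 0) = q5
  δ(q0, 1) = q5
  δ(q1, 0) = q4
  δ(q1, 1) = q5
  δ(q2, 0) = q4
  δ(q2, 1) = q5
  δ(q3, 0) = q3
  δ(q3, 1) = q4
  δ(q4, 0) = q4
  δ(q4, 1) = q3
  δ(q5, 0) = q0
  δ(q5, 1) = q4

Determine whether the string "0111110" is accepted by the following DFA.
Processing string "0111110":
  q0 --0--> q5
  q5 --1--> q4
  q4 --1--> q3
  q3 --1--> q4
  q4 --1--> q3
  q3 --1--> q4
  q4 --0--> q4
Final state: q4
Accept states: {q0, q1, q2, q5}
No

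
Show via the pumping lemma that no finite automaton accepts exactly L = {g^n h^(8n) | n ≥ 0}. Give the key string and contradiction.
Assume L is regular with pumping length p. Idea: pumping the g-block breaks the 1:8 ratio.
Choose s = g^p h^(8p) (length 9p ≥ p). By the pumping lemma, s = xyz with |xy| ≤ p, |y| > 0, so y = g^k with k ≥ 1. Then xy²z = g^(p+k) h^(8p). For this to be in L we would need 8p = 8(p+k), i.e. 8k = 0, contradicting k ≥ 1. So xy²z ∉ L.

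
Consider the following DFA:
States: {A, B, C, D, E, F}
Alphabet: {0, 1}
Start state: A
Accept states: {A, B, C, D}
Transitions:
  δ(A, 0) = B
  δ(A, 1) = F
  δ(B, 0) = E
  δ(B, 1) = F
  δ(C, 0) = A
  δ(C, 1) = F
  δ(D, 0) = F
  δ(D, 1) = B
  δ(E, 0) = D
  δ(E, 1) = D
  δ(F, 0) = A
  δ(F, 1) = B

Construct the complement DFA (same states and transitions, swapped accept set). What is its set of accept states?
Complement accept states = All states \ Original accept states
= {A, B, C, D, E, F} \ {A, B, C, D}
{E, F}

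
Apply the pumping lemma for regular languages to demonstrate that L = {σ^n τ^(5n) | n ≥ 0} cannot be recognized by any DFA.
Assume L is regular with pumping length p. Idea: pumping the σ-block breaks the 1:5 ratio.
Choose s = σ^p τ^(5p) (length 6p ≥ p). By the pumping lemma, s = xyz with |xy| ≤ p, |y| > 0, so y = σ^k with k ≥ 1. Then xy²z = σ^(p+k) τ^(5p). For this to be in L we would need 5p = 5(p+k), i.e. 5k = 0, contradicting k ≥ 1. So xy²z ∉ L.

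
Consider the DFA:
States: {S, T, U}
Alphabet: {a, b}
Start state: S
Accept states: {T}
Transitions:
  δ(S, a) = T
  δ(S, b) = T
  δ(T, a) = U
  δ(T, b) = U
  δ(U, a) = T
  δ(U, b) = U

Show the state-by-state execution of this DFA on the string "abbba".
read 'a': S → T
  read 'b': T → U
  read 'b': U → U
  read 'b': U → U
  read 'a': U → T
S -> T -> U -> U -> U -> T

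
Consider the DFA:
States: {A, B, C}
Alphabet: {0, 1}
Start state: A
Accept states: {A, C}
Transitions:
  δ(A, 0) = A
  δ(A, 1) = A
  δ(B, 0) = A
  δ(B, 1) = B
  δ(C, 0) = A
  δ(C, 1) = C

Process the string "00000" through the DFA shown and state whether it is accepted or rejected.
Processing string "00000":
  A --0--> A
  A --0--> A
  A --0--> A
  A --0--> A
  A --0--> A
Final state: A
Accept states: {A, C}
Yes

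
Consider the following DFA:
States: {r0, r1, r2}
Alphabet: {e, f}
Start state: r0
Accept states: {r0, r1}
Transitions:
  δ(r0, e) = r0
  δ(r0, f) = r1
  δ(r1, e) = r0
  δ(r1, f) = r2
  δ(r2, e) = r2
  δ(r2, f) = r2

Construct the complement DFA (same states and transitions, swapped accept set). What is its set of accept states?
Complement accept states = All states \ Original accept states
= {r0, r1, r2} \ {r0, r1}
{r2}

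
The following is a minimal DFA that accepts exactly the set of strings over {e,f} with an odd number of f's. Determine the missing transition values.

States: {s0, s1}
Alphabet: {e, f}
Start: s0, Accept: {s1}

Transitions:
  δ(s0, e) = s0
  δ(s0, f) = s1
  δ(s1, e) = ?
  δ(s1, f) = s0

From the language and accept set, identify what each state tracks — s0: even number of f's so far; s1: odd number of f's so far.
Each missing δ(q, a) is the state matching the new tracked value after reading a.
δ(s1, e) = s1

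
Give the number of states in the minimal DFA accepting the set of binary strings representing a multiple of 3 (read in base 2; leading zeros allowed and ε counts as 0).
By Myhill–Nerode, count the distinguishable equivalence classes: three classes — residue of the binary value mod 3.
3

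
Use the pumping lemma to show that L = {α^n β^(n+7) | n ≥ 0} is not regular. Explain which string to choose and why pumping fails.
Assume L is regular with pumping length p. Idea: pumping the α-block breaks the fixed offset of 7.
Choose s = α^p β^(p+7) ∈ L. By the pumping lemma, s = xyz with |xy| ≤ p, |y| > 0, so y = α^k with k ≥ 1. Then xy²z = α^(p+k) β^(p+7). For this to be in L we would need p+7 = (p+k)+7, i.e. k = 0, contradicting k ≥ 1. So xy²z ∉ L.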